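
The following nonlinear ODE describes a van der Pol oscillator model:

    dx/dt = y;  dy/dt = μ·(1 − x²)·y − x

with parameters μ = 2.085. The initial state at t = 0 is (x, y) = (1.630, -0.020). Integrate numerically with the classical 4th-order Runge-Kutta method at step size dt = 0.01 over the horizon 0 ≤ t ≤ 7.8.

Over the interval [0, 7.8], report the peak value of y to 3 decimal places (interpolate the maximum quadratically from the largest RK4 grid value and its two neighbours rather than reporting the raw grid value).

t=0.000: state=(1.630, -0.020)
step 1 (dt=0.01): k1=(-0.020, -1.561), k2=(-0.028, -1.534), k3=(-0.028, -1.534), k4=(-0.035, -1.508); state += dt/6·(k1+2k2+2k3+k4)
t=0.010: state=(1.630, -0.035)
t=0.020: state=(1.629, -0.050)
t=0.030: state=(1.629, -0.064)
continuing one RK4 step at a time; state shown every 50 steps (Δt=0.5):
t=0.500: state=(1.499, -0.414)
t=1.000: state=(1.241, -0.629)
t=1.500: state=(0.833, -1.080)
t=2.000: state=(-0.024, -2.701)
t=2.500: state=(-1.714, -2.289)
t=3.000: state=(-2.005, 0.184)
t=3.500: state=(-1.862, 0.337)
t=4.000: state=(-1.677, 0.403)
t=4.500: state=(-1.453, 0.506)
t=5.000: state=(-1.153, 0.722)
t=5.500: state=(-0.668, 1.343)
t=6.000: state=(0.459, 3.516)
t=6.500: state=(1.936, 0.955)
t=7.000: state=(1.974, -0.265)
t=7.500: state=(1.815, -0.354)
t=7.800: state=(1.703, -0.393)
largest grid value and its neighbours: y(6.120)=3.91907, y(6.130)=3.92080, y(6.140)=3.91605
parabola through these three points peaks at t≈6.128 with y≈3.92097

max y = 3.921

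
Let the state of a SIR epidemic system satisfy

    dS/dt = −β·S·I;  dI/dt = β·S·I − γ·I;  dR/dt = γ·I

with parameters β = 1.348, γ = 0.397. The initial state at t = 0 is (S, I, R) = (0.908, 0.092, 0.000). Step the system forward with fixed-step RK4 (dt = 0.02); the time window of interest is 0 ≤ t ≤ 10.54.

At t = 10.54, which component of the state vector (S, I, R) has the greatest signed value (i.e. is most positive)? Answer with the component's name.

largest component: R

t=0.000: state=(0.908, 0.092, 0.000)
step 1 (dt=0.02): k1=(-0.113, 0.076, 0.037), k2=(-0.113, 0.077, 0.037), k3=(-0.113, 0.077, 0.037), k4=(-0.114, 0.077, 0.037); state += dt/6·(k1+2k2+2k3+k4)
t=0.020: state=(0.906, 0.094, 0.001)
t=0.040: state=(0.903, 0.095, 0.001)
t=0.060: state=(0.901, 0.097, 0.002)
continuing one RK4 step at a time; state shown every 25 steps (Δt=0.5):
t=0.500: state=(0.841, 0.136, 0.022)
t=1.000: state=(0.754, 0.191, 0.055)
t=1.500: state=(0.649, 0.252, 0.099)
t=2.000: state=(0.537, 0.308, 0.155)
t=2.500: state=(0.430, 0.350, 0.220)
t=3.000: state=(0.337, 0.371, 0.292)
t=3.500: state=(0.262, 0.372, 0.366)
t=4.000: state=(0.205, 0.357, 0.439)
t=4.500: state=(0.162, 0.331, 0.507)
t=5.000: state=(0.131, 0.299, 0.570)
t=5.500: state=(0.109, 0.266, 0.626)
t=6.000: state=(0.092, 0.233, 0.675)
t=6.500: state=(0.079, 0.202, 0.718)
t=7.000: state=(0.070, 0.175, 0.756)
t=7.500: state=(0.063, 0.150, 0.788)
t=8.000: state=(0.057, 0.128, 0.815)
t=8.500: state=(0.053, 0.109, 0.839)
t=9.000: state=(0.049, 0.092, 0.859)
t=9.500: state=(0.046, 0.078, 0.875)
t=10.000: state=(0.044, 0.066, 0.890)
t=10.500: state=(0.042, 0.056, 0.902)
t=10.540: state=(0.042, 0.055, 0.903)
compare at T: S=0.042, I=0.055, R=0.903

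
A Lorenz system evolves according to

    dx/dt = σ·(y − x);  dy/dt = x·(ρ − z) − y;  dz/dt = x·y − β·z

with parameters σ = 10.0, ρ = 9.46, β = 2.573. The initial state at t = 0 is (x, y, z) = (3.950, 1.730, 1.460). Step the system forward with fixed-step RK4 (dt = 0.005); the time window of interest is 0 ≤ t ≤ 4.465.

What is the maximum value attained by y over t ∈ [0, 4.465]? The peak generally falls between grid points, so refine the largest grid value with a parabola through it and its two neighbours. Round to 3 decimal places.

t=0.000: state=(3.950, 1.730, 1.460)
step 1 (dt=0.005): k1=(-22.200, 29.870, 3.077), k2=(-20.898, 29.321, 3.252), k3=(-20.945, 29.347, 3.251), k4=(-19.685, 28.823, 3.418); state += dt/6·(k1+2k2+2k3+k4)
t=0.005: state=(3.845, 1.877, 1.476)
t=0.010: state=(3.753, 2.018, 1.494)
t=0.015: state=(3.672, 2.156, 1.514)
continuing one RK4 step at a time; state shown every 40 steps (Δt=0.2):
t=0.200: state=(4.684, 6.306, 3.472)
t=0.400: state=(7.645, 8.131, 10.171)
t=0.600: state=(5.365, 3.383, 12.217)
t=0.800: state=(2.614, 1.971, 8.666)
t=1.000: state=(2.332, 2.577, 5.980)
t=1.200: state=(3.397, 4.205, 5.084)
t=1.400: state=(5.354, 6.346, 6.839)
t=1.600: state=(6.279, 5.993, 10.247)
t=1.800: state=(4.698, 3.764, 10.243)
t=2.000: state=(3.478, 3.239, 8.172)
t=2.200: state=(3.630, 3.972, 6.817)
t=2.400: state=(4.635, 5.222, 7.095)
t=2.600: state=(5.519, 5.689, 8.795)
t=2.800: state=(5.153, 4.700, 9.688)
t=3.000: state=(4.261, 3.934, 8.854)
t=3.200: state=(4.017, 4.094, 7.803)
t=3.400: state=(4.453, 4.765, 7.595)
t=3.600: state=(5.028, 5.224, 8.334)
t=3.800: state=(5.068, 4.916, 9.067)
t=4.000: state=(4.615, 4.380, 8.904)
t=4.200: state=(4.323, 4.286, 8.285)
t=4.400: state=(4.454, 4.600, 7.979)
t=4.465: state=(4.558, 4.728, 8.009)
largest grid value and its neighbours: y(0.345)=8.45884, y(0.350)=8.46359, y(0.355)=8.46160
parabola through these three points peaks at t≈0.351 with y≈8.46374

max y = 8.464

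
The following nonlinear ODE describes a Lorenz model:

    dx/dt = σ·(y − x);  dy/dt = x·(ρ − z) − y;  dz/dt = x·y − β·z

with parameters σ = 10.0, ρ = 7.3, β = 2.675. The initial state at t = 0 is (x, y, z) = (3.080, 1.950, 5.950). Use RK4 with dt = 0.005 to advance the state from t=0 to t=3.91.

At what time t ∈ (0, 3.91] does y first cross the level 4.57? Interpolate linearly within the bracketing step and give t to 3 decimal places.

t = 0.511

t=0.000: state=(3.080, 1.950, 5.950)
step 1 (dt=0.005): k1=(-11.300, 2.208, -9.910), k2=(-10.962, 2.240, -9.882), k3=(-10.970, 2.241, -9.881), k4=(-10.639, 2.272, -9.851); state += dt/6·(k1+2k2+2k3+k4)
t=0.005: state=(3.025, 1.961, 5.901)
t=0.010: state=(2.974, 1.973, 5.851)
t=0.015: state=(2.925, 1.985, 5.803)
continuing one RK4 step at a time; state shown every 40 steps (Δt=0.2):
t=0.200: state=(2.452, 2.620, 4.375)
t=0.400: state=(3.229, 3.791, 3.975)
t=0.510: state=(3.909, 4.564, 4.397)
next step: t=0.515: state=(3.942, 4.598, 4.428) — y has crossed 4.57
linear interpolation between t=0.510 (4.56438) and t=0.515 (4.59815) → t≈0.511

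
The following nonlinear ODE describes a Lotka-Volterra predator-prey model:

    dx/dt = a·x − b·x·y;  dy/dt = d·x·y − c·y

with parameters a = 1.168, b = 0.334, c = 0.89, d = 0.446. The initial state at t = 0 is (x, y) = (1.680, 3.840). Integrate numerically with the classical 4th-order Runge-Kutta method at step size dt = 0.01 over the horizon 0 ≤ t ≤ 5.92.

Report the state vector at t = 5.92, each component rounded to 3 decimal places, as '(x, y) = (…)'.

t=0.000: state=(1.680, 3.840)
step 1 (dt=0.01): k1=(-0.192, -0.540), k2=(-0.191, -0.542), k3=(-0.191, -0.542), k4=(-0.189, -0.543); state += dt/6·(k1+2k2+2k3+k4)
t=0.010: state=(1.678, 3.835)
t=0.020: state=(1.676, 3.829)
t=0.030: state=(1.674, 3.824)
continuing one RK4 step at a time; state shown every 20 steps (Δt=0.2):
t=0.200: state=(1.648, 3.728)
t=0.400: state=(1.629, 3.611)
t=0.600: state=(1.623, 3.493)
t=0.800: state=(1.630, 3.380)
t=1.000: state=(1.649, 3.274)
t=1.200: state=(1.679, 3.178)
t=1.400: state=(1.720, 3.095)
t=1.600: state=(1.771, 3.026)
t=1.800: state=(1.831, 2.974)
t=2.000: state=(1.898, 2.939)
t=2.200: state=(1.972, 2.923)
t=2.400: state=(2.048, 2.927)
t=2.600: state=(2.126, 2.951)
t=2.800: state=(2.202, 2.996)
t=3.000: state=(2.273, 3.062)
t=3.200: state=(2.333, 3.147)
t=3.400: state=(2.380, 3.251)
t=3.600: state=(2.410, 3.369)
t=3.800: state=(2.421, 3.498)
t=4.000: state=(2.410, 3.632)
t=4.200: state=(2.378, 3.764)
t=4.400: state=(2.326, 3.886)
t=4.600: state=(2.258, 3.991)
t=4.800: state=(2.178, 4.071)
t=5.000: state=(2.093, 4.122)
t=5.200: state=(2.005, 4.142)
t=5.400: state=(1.921, 4.130)
t=5.600: state=(1.844, 4.088)
t=5.800: state=(1.776, 4.021)
t=5.920: state=(1.741, 3.970)

(x, y) = (1.741, 3.970)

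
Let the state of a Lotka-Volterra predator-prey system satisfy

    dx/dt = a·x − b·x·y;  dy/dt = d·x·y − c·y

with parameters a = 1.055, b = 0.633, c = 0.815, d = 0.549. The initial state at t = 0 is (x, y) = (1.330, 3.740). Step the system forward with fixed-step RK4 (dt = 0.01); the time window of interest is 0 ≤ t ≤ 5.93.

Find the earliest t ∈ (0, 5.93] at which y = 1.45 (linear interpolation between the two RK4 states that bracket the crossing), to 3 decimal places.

t = 1.978

t=0.000: state=(1.330, 3.740)
step 1 (dt=0.01): k1=(-1.746, -0.317), k2=(-1.733, -0.335), k3=(-1.733, -0.335), k4=(-1.720, -0.353); state += dt/6·(k1+2k2+2k3+k4)
t=0.010: state=(1.313, 3.737)
t=0.020: state=(1.296, 3.733)
t=0.030: state=(1.279, 3.729)
continuing one RK4 step at a time; state shown every 20 steps (Δt=0.2):
t=0.200: state=(1.030, 3.614)
t=0.400: state=(0.815, 3.395)
t=0.600: state=(0.666, 3.127)
t=0.800: state=(0.564, 2.842)
t=1.000: state=(0.495, 2.558)
t=1.200: state=(0.450, 2.289)
t=1.400: state=(0.422, 2.039)
t=1.600: state=(0.409, 1.813)
t=1.800: state=(0.406, 1.611)
t=1.970: state=(0.412, 1.457)
next step: t=1.980: state=(0.413, 1.448) — y has crossed 1.45
linear interpolation between t=1.970 (1.45704) and t=1.980 (1.44849) → t≈1.978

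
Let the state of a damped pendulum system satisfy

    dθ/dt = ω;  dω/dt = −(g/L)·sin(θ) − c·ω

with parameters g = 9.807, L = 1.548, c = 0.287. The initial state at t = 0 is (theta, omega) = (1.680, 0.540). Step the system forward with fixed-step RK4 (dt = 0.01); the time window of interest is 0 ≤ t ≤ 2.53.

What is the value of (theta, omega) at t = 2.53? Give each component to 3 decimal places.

(theta, omega) = (0.631, 2.152)

t=0.000: state=(1.680, 0.540)
step 1 (dt=0.01): k1=(0.540, -6.453), k2=(0.508, -6.441), k3=(0.508, -6.441), k4=(0.476, -6.430); state += dt/6·(k1+2k2+2k3+k4)
t=0.010: state=(1.685, 0.476)
t=0.020: state=(1.690, 0.411)
t=0.030: state=(1.693, 0.347)
continuing one RK4 step at a time; state shown every 10 steps (Δt=0.1):
t=0.100: state=(1.702, -0.095)
t=0.200: state=(1.662, -0.712)
t=0.300: state=(1.560, -1.316)
t=0.400: state=(1.399, -1.900)
t=0.500: state=(1.181, -2.446)
t=0.600: state=(0.912, -2.917)
t=0.700: state=(0.602, -3.263)
t=0.800: state=(0.266, -3.432)
t=0.900: state=(-0.077, -3.393)
t=1.000: state=(-0.406, -3.146)
t=1.100: state=(-0.701, -2.728)
t=1.200: state=(-0.948, -2.191)
t=1.300: state=(-1.137, -1.589)
t=1.400: state=(-1.265, -0.961)
t=1.500: state=(-1.329, -0.332)
t=1.600: state=(-1.331, 0.285)
t=1.700: state=(-1.273, 0.880)
t=1.800: state=(-1.157, 1.441)
t=1.900: state=(-0.987, 1.949)
t=2.000: state=(-0.770, 2.374)
t=2.100: state=(-0.516, 2.681)
t=2.200: state=(-0.238, 2.835)
t=2.300: state=(0.046, 2.814)
t=2.400: state=(0.319, 2.620)
t=2.500: state=(0.565, 2.278)
t=2.530: state=(0.631, 2.152)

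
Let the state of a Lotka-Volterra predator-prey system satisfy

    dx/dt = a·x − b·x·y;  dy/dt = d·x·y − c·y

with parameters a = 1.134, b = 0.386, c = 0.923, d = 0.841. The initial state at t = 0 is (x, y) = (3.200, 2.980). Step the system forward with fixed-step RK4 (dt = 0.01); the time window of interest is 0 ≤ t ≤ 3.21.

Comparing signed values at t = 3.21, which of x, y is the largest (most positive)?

largest component: y

t=0.000: state=(3.200, 2.980)
step 1 (dt=0.01): k1=(-0.052, 5.269), k2=(-0.085, 5.315), k3=(-0.085, 5.315), k4=(-0.118, 5.361); state += dt/6·(k1+2k2+2k3+k4)
t=0.010: state=(3.199, 3.033)
t=0.020: state=(3.198, 3.087)
t=0.030: state=(3.195, 3.142)
continuing one RK4 step at a time; state shown every 20 steps (Δt=0.2):
t=0.200: state=(3.048, 4.208)
t=0.400: state=(2.615, 5.653)
t=0.600: state=(2.013, 6.943)
t=0.800: state=(1.429, 7.700)
t=1.000: state=(0.981, 7.823)
t=1.200: state=(0.680, 7.466)
t=1.400: state=(0.491, 6.841)
t=1.600: state=(0.373, 6.112)
t=1.800: state=(0.301, 5.376)
t=2.000: state=(0.256, 4.682)
t=2.200: state=(0.229, 4.054)
t=2.400: state=(0.215, 3.499)
t=2.600: state=(0.210, 3.015)
t=2.800: state=(0.212, 2.597)
t=3.000: state=(0.221, 2.239)
t=3.200: state=(0.236, 1.934)
t=3.210: state=(0.237, 1.920)
compare at T: x=0.237, y=1.920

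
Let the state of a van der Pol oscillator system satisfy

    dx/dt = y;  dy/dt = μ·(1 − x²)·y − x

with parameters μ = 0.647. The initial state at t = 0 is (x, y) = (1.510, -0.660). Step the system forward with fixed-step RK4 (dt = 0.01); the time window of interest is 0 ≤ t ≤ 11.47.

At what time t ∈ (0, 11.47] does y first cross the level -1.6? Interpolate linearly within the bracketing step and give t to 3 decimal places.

t=0.000: state=(1.510, -0.660)
step 1 (dt=0.01): k1=(-0.660, -0.963), k2=(-0.665, -0.960), k3=(-0.665, -0.960), k4=(-0.670, -0.957); state += dt/6·(k1+2k2+2k3+k4)
t=0.010: state=(1.503, -0.670)
t=0.020: state=(1.497, -0.679)
t=0.030: state=(1.490, -0.689)
continuing one RK4 step at a time; state shown every 50 steps (Δt=0.5):
t=0.500: state=(1.065, -1.119)
t=0.930: state=(0.486, -1.599)
next step: t=0.940: state=(0.470, -1.612) — y has crossed -1.6
linear interpolation between t=0.930 (-1.59903) and t=0.940 (-1.61183) → t≈0.931

t = 0.931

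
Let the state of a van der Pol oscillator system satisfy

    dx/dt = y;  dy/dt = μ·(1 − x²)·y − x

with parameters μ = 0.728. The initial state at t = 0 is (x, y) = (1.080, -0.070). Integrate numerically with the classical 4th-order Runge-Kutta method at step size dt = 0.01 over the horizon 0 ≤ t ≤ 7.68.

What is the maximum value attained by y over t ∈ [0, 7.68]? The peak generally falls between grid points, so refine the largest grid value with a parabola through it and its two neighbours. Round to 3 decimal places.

t=0.000: state=(1.080, -0.070)
step 1 (dt=0.01): k1=(-0.070, -1.072), k2=(-0.075, -1.071), k3=(-0.075, -1.071), k4=(-0.081, -1.070); state += dt/6·(k1+2k2+2k3+k4)
t=0.010: state=(1.079, -0.081)
t=0.020: state=(1.078, -0.091)
t=0.030: state=(1.077, -0.102)
continuing one RK4 step at a time; state shown every 25 steps (Δt=0.25):
t=0.250: state=(1.030, -0.331)
t=0.500: state=(0.916, -0.580)
t=0.750: state=(0.740, -0.828)
t=1.000: state=(0.500, -1.091)
t=1.250: state=(0.193, -1.374)
t=1.500: state=(-0.186, -1.649)
t=1.750: state=(-0.623, -1.809)
t=2.000: state=(-1.067, -1.685)
t=2.250: state=(-1.435, -1.215)
t=2.500: state=(-1.662, -0.594)
t=2.750: state=(-1.740, -0.058)
t=3.000: state=(-1.704, 0.323)
t=3.250: state=(-1.588, 0.591)
t=3.500: state=(-1.412, 0.808)
t=3.750: state=(-1.184, 1.019)
t=4.000: state=(-0.900, 1.261)
t=4.250: state=(-0.549, 1.563)
t=4.500: state=(-0.114, 1.925)
t=4.750: state=(0.412, 2.254)
t=5.000: state=(0.989, 2.282)
t=5.250: state=(1.504, 1.751)
t=5.500: state=(1.836, 0.894)
t=5.750: state=(1.964, 0.173)
t=6.000: state=(1.946, -0.281)
t=6.250: state=(1.839, -0.554)
t=6.500: state=(1.675, -0.746)
t=6.750: state=(1.468, -0.917)
t=7.000: state=(1.215, -1.105)
t=7.250: state=(0.911, -1.342)
t=7.500: state=(0.539, -1.650)
t=7.680: state=(0.218, -1.917)
largest grid value and its neighbours: y(4.890)=2.32986, y(4.900)=2.32993, y(4.910)=2.32917
parabola through these three points peaks at t≈4.896 with y≈2.33000

max y = 2.330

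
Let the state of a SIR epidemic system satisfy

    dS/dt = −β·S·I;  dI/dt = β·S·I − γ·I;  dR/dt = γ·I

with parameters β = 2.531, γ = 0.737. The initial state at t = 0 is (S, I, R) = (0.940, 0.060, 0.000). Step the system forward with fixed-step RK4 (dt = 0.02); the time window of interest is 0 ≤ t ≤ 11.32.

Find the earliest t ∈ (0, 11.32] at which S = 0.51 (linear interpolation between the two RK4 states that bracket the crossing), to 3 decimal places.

t=0.000: state=(0.940, 0.060, 0.000)
step 1 (dt=0.02): k1=(-0.143, 0.099, 0.044), k2=(-0.145, 0.100, 0.045), k3=(-0.145, 0.100, 0.045), k4=(-0.147, 0.101, 0.046); state += dt/6·(k1+2k2+2k3+k4)
t=0.020: state=(0.937, 0.062, 0.001)
t=0.040: state=(0.934, 0.064, 0.002)
t=0.060: state=(0.931, 0.066, 0.003)
continuing one RK4 step at a time; state shown every 25 steps (Δt=0.5):
t=0.500: state=(0.838, 0.129, 0.034)
t=1.000: state=(0.668, 0.232, 0.099)
t=1.380: state=(0.514, 0.310, 0.176)
next step: t=1.400: state=(0.506, 0.314, 0.180) — S has crossed 0.51
linear interpolation between t=1.380 (0.51401) and t=1.400 (0.50595) → t≈1.390

t = 1.390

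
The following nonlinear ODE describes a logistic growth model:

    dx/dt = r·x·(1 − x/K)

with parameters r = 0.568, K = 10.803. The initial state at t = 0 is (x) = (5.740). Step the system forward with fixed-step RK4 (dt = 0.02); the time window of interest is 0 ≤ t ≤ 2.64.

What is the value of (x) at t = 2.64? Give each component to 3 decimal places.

(x) = (9.026)

t=0.000: state=(5.740)
step 1 (dt=0.02): k1=(1.528), k2=(1.527), k3=(1.527), k4=(1.527); state += dt/6·(k1+2k2+2k3+k4)
t=0.020: state=(5.771)
t=0.040: state=(5.801)
t=0.060: state=(5.832)
continuing one RK4 step at a time; state shown every 5 steps (Δt=0.1):
t=0.100: state=(5.892)
t=0.200: state=(6.044)
t=0.300: state=(6.195)
t=0.400: state=(6.344)
t=0.500: state=(6.492)
t=0.600: state=(6.639)
t=0.700: state=(6.783)
t=0.800: state=(6.925)
t=0.900: state=(7.065)
t=1.000: state=(7.203)
t=1.100: state=(7.338)
t=1.200: state=(7.470)
t=1.300: state=(7.600)
t=1.400: state=(7.726)
t=1.500: state=(7.850)
t=1.600: state=(7.970)
t=1.700: state=(8.087)
t=1.800: state=(8.201)
t=1.900: state=(8.311)
t=2.000: state=(8.419)
t=2.100: state=(8.522)
t=2.200: state=(8.623)
t=2.300: state=(8.720)
t=2.400: state=(8.814)
t=2.500: state=(8.905)
t=2.600: state=(8.992)
t=2.640: state=(9.026)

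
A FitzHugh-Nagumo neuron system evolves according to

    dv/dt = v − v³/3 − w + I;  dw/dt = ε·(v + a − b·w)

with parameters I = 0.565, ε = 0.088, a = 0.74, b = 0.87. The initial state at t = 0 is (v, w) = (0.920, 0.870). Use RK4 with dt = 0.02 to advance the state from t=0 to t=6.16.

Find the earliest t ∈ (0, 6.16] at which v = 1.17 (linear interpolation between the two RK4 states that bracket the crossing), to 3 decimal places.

t=0.000: state=(0.920, 0.870)
step 1 (dt=0.02): k1=(0.355, 0.079), k2=(0.355, 0.080), k3=(0.355, 0.080), k4=(0.355, 0.080); state += dt/6·(k1+2k2+2k3+k4)
t=0.020: state=(0.927, 0.872)
t=0.040: state=(0.934, 0.873)
t=0.060: state=(0.941, 0.875)
continuing one RK4 step at a time; state shown every 10 steps (Δt=0.2):
t=0.200: state=(0.990, 0.886)
t=0.400: state=(1.057, 0.904)
t=0.600: state=(1.119, 0.922)
t=0.780: state=(1.170, 0.939)
next step: t=0.800: state=(1.175, 0.941) — v has crossed 1.17
linear interpolation between t=0.780 (1.16967) and t=0.800 (1.17488) → t≈0.781

t = 0.781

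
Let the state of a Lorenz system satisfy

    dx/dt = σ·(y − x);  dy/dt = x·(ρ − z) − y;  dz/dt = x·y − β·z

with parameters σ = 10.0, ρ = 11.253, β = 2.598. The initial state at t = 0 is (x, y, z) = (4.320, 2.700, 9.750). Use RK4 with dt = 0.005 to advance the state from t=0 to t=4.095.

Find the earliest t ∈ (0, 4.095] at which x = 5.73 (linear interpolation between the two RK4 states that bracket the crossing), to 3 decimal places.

t=0.000: state=(4.320, 2.700, 9.750)
step 1 (dt=0.005): k1=(-16.200, 3.793, -13.666), k2=(-15.700, 3.869, -13.647), k3=(-15.711, 3.870, -13.642), k4=(-15.221, 3.945, -13.619); state += dt/6·(k1+2k2+2k3+k4)
t=0.005: state=(4.241, 2.719, 9.682)
t=0.010: state=(4.168, 2.739, 9.614)
t=0.015: state=(4.099, 2.760, 9.546)
continuing one RK4 step at a time; state shown every 40 steps (Δt=0.2):
t=0.200: state=(3.575, 3.976, 7.648)
t=0.400: state=(5.102, 6.093, 8.015)
t=0.460: state=(5.692, 6.641, 8.779)
next step: t=0.465: state=(5.739, 6.677, 8.855) — x has crossed 5.73
linear interpolation between t=0.460 (5.69194) and t=0.465 (5.73912) → t≈0.464

t = 0.464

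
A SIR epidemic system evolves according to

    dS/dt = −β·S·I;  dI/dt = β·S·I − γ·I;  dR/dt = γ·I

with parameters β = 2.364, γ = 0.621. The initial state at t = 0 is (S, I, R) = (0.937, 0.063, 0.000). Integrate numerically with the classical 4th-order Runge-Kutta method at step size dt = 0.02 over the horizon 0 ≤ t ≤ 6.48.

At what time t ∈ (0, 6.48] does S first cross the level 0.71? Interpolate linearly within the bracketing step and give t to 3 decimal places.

t=0.000: state=(0.937, 0.063, 0.000)
step 1 (dt=0.02): k1=(-0.140, 0.100, 0.039), k2=(-0.142, 0.102, 0.040), k3=(-0.142, 0.102, 0.040), k4=(-0.144, 0.103, 0.040); state += dt/6·(k1+2k2+2k3+k4)
t=0.020: state=(0.934, 0.065, 0.001)
t=0.040: state=(0.931, 0.067, 0.002)
t=0.060: state=(0.928, 0.069, 0.002)
continuing one RK4 step at a time; state shown every 25 steps (Δt=0.5):
t=0.500: state=(0.838, 0.133, 0.029)
t=0.900: state=(0.712, 0.216, 0.072)
next step: t=0.920: state=(0.704, 0.221, 0.075) — S has crossed 0.71
linear interpolation between t=0.900 (0.71177) and t=0.920 (0.70446) → t≈0.905

t = 0.905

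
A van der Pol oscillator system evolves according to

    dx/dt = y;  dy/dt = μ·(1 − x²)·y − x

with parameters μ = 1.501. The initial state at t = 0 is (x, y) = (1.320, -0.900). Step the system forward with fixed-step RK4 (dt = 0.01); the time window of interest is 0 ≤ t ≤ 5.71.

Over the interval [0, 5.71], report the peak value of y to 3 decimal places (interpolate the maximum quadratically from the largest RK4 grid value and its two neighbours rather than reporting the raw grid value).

max y = 3.225

t=0.000: state=(1.320, -0.900)
step 1 (dt=0.01): k1=(-0.900, -0.317), k2=(-0.902, -0.327), k3=(-0.902, -0.327), k4=(-0.903, -0.337); state += dt/6·(k1+2k2+2k3+k4)
t=0.010: state=(1.311, -0.903)
t=0.020: state=(1.302, -0.907)
t=0.030: state=(1.293, -0.910)
continuing one RK4 step at a time; state shown every 20 steps (Δt=0.2):
t=0.200: state=(1.131, -1.002)
t=0.400: state=(0.913, -1.191)
t=0.600: state=(0.646, -1.503)
t=0.800: state=(0.300, -1.998)
t=1.000: state=(-0.167, -2.698)
t=1.200: state=(-0.774, -3.288)
t=1.400: state=(-1.411, -2.850)
t=1.600: state=(-1.844, -1.437)
t=1.800: state=(-2.013, -0.361)
t=2.000: state=(-2.029, 0.122)
t=2.200: state=(-1.983, 0.313)
t=2.400: state=(-1.911, 0.400)
t=2.600: state=(-1.825, 0.454)
t=2.800: state=(-1.729, 0.500)
t=3.000: state=(-1.624, 0.550)
t=3.200: state=(-1.509, 0.611)
t=3.400: state=(-1.379, 0.689)
t=3.600: state=(-1.231, 0.794)
t=3.800: state=(-1.059, 0.942)
t=4.000: state=(-0.850, 1.160)
t=4.200: state=(-0.587, 1.494)
t=4.400: state=(-0.241, 2.004)
t=4.600: state=(0.227, 2.697)
t=4.800: state=(0.828, 3.217)
t=5.000: state=(1.442, 2.694)
t=5.200: state=(1.846, 1.320)
t=5.400: state=(1.998, 0.315)
t=5.600: state=(2.009, -0.137)
t=5.710: state=(1.987, -0.257)
largest grid value and its neighbours: y(4.810)=3.22237, y(4.820)=3.22480, y(4.830)=3.22412
parabola through these three points peaks at t≈4.823 with y≈3.22492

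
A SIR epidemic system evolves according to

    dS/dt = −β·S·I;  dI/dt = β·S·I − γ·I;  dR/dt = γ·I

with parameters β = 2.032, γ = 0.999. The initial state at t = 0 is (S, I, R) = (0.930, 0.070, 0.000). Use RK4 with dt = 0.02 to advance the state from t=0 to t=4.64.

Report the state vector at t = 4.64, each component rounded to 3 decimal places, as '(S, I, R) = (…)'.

(S, I, R) = (0.233, 0.087, 0.680)

t=0.000: state=(0.930, 0.070, 0.000)
step 1 (dt=0.02): k1=(-0.132, 0.062, 0.070), k2=(-0.133, 0.063, 0.071), k3=(-0.133, 0.063, 0.071), k4=(-0.134, 0.063, 0.071); state += dt/6·(k1+2k2+2k3+k4)
t=0.020: state=(0.927, 0.071, 0.001)
t=0.040: state=(0.925, 0.073, 0.003)
t=0.060: state=(0.922, 0.074, 0.004)
continuing one RK4 step at a time; state shown every 10 steps (Δt=0.2):
t=0.200: state=(0.902, 0.083, 0.015)
t=0.400: state=(0.869, 0.098, 0.033)
t=0.600: state=(0.833, 0.113, 0.054)
t=0.800: state=(0.793, 0.129, 0.078)
t=1.000: state=(0.750, 0.144, 0.106)
t=1.200: state=(0.705, 0.159, 0.136)
t=1.400: state=(0.659, 0.172, 0.169)
t=1.600: state=(0.614, 0.182, 0.204)
t=1.800: state=(0.569, 0.189, 0.242)
t=2.000: state=(0.526, 0.194, 0.280)
t=2.200: state=(0.486, 0.195, 0.319)
t=2.400: state=(0.449, 0.193, 0.358)
t=2.600: state=(0.416, 0.188, 0.396)
t=2.800: state=(0.386, 0.182, 0.433)
t=3.000: state=(0.359, 0.173, 0.468)
t=3.200: state=(0.335, 0.163, 0.502)
t=3.400: state=(0.314, 0.152, 0.533)
t=3.600: state=(0.296, 0.141, 0.563)
t=3.800: state=(0.280, 0.130, 0.590)
t=4.000: state=(0.266, 0.119, 0.615)
t=4.200: state=(0.254, 0.108, 0.637)
t=4.400: state=(0.244, 0.098, 0.658)
t=4.600: state=(0.235, 0.089, 0.677)
t=4.640: state=(0.233, 0.087, 0.680)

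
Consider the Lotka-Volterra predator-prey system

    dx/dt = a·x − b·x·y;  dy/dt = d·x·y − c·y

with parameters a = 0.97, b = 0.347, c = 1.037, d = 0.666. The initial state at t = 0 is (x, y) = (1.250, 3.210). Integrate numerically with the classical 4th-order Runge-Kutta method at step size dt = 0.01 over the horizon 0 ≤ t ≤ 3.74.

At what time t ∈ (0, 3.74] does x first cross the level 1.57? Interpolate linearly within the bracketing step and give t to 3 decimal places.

t = 2.391

t=0.000: state=(1.250, 3.210)
step 1 (dt=0.01): k1=(-0.180, -0.656), k2=(-0.178, -0.658), k3=(-0.178, -0.658), k4=(-0.177, -0.659); state += dt/6·(k1+2k2+2k3+k4)
t=0.010: state=(1.248, 3.203)
t=0.020: state=(1.246, 3.197)
t=0.030: state=(1.245, 3.190)
continuing one RK4 step at a time; state shown every 20 steps (Δt=0.2):
t=0.200: state=(1.220, 3.075)
t=0.400: state=(1.203, 2.936)
t=0.600: state=(1.197, 2.799)
t=0.800: state=(1.202, 2.669)
t=1.000: state=(1.218, 2.548)
t=1.200: state=(1.243, 2.439)
t=1.400: state=(1.279, 2.344)
t=1.600: state=(1.323, 2.266)
t=1.800: state=(1.376, 2.204)
t=2.000: state=(1.436, 2.160)
t=2.200: state=(1.502, 2.134)
t=2.390: state=(1.570, 2.128)
next step: t=2.400: state=(1.573, 2.129) — x has crossed 1.57
linear interpolation between t=2.390 (1.56962) and t=2.400 (1.57326) → t≈2.391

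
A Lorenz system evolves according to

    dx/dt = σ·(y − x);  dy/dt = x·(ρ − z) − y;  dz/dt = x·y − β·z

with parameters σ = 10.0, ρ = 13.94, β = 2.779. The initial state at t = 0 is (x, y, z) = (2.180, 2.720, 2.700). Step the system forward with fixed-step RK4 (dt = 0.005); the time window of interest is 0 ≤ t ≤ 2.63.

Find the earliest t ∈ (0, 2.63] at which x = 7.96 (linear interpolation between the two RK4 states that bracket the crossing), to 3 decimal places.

t = 0.258

t=0.000: state=(2.180, 2.720, 2.700)
step 1 (dt=0.005): k1=(5.400, 21.783, -1.574), k2=(5.810, 21.889, -1.407), k3=(5.802, 21.899, -1.404), k4=(6.205, 22.015, -1.233); state += dt/6·(k1+2k2+2k3+k4)
t=0.005: state=(2.209, 2.829, 2.693)
t=0.010: state=(2.242, 2.940, 2.688)
t=0.015: state=(2.279, 3.052, 2.684)
continuing one RK4 step at a time; state shown every 20 steps (Δt=0.1):
t=0.100: state=(3.426, 5.330, 3.018)
t=0.200: state=(5.988, 9.177, 5.307)
t=0.255: state=(7.858, 11.357, 8.227)
next step: t=0.260: state=(8.033, 11.520, 8.565) — x has crossed 7.96
linear interpolation between t=0.255 (7.85783) and t=0.260 (8.03253) → t≈0.258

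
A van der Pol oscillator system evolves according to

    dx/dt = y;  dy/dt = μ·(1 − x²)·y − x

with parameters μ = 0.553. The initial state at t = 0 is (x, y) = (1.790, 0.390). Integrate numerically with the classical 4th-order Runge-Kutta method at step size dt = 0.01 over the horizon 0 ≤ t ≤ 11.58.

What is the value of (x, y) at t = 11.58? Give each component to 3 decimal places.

t=0.000: state=(1.790, 0.390)
step 1 (dt=0.01): k1=(0.390, -2.265), k2=(0.379, -2.255), k3=(0.379, -2.255), k4=(0.367, -2.244); state += dt/6·(k1+2k2+2k3+k4)
t=0.010: state=(1.794, 0.367)
t=0.020: state=(1.797, 0.345)
t=0.030: state=(1.801, 0.323)
continuing one RK4 step at a time; state shown every 50 steps (Δt=0.5):
t=0.500: state=(1.749, -0.464)
t=1.000: state=(1.386, -0.963)
t=1.500: state=(0.787, -1.447)
t=2.000: state=(-0.081, -2.026)
t=2.500: state=(-1.149, -2.030)
t=3.000: state=(-1.867, -0.725)
t=3.500: state=(-1.932, 0.340)
t=4.000: state=(-1.619, 0.865)
t=4.500: state=(-1.081, 1.297)
t=5.000: state=(-0.298, 1.858)
t=5.500: state=(0.759, 2.251)
t=6.000: state=(1.710, 1.299)
t=6.500: state=(1.997, -0.043)
t=7.000: state=(1.789, -0.706)
t=7.500: state=(1.329, -1.126)
t=8.000: state=(0.648, -1.625)
t=8.500: state=(-0.314, -2.197)
t=9.000: state=(-1.398, -1.864)
t=9.500: state=(-1.968, -0.405)
t=10.000: state=(-1.913, 0.501)
t=10.500: state=(-1.540, 0.962)
t=11.000: state=(-0.953, 1.406)
t=11.500: state=(-0.108, 1.991)
t=11.580: state=(0.055, 2.083)

(x, y) = (0.055, 2.083)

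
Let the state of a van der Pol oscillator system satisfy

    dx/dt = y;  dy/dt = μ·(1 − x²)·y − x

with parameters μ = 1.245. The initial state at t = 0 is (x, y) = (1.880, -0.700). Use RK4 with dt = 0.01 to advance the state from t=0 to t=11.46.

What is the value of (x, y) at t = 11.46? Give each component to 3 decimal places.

t=0.000: state=(1.880, -0.700)
step 1 (dt=0.01): k1=(-0.700, 0.329), k2=(-0.698, 0.316), k3=(-0.698, 0.316), k4=(-0.697, 0.303); state += dt/6·(k1+2k2+2k3+k4)
t=0.010: state=(1.873, -0.697)
t=0.020: state=(1.866, -0.694)
t=0.030: state=(1.859, -0.691)
continuing one RK4 step at a time; state shown every 50 steps (Δt=0.5):
t=0.500: state=(1.535, -0.728)
t=1.000: state=(1.115, -0.993)
t=1.500: state=(0.476, -1.670)
t=2.000: state=(-0.674, -2.907)
t=2.500: state=(-1.859, -1.172)
t=3.000: state=(-1.990, 0.262)
t=3.500: state=(-1.778, 0.535)
t=4.000: state=(-1.468, 0.715)
t=4.500: state=(-1.040, 1.036)
t=5.000: state=(-0.359, 1.802)
t=5.500: state=(0.862, 2.937)
t=6.000: state=(1.918, 0.846)
t=6.500: state=(1.968, -0.319)
t=7.000: state=(1.739, -0.557)
t=7.500: state=(1.416, -0.747)
t=8.000: state=(0.965, -1.106)
t=8.500: state=(0.227, -1.972)
t=9.000: state=(-1.066, -2.887)
t=9.500: state=(-1.967, -0.543)
t=10.000: state=(-1.943, 0.371)
t=10.500: state=(-1.699, 0.580)
t=11.000: state=(-1.363, 0.783)
t=11.460: state=(-0.931, 1.139)

(x, y) = (-0.931, 1.139)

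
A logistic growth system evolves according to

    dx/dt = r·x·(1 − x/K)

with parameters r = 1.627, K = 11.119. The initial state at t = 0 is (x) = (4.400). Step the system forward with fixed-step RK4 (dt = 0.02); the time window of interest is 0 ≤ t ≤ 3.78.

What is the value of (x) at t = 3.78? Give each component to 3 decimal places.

(x) = (11.083)

t=0.000: state=(4.400)
step 1 (dt=0.02): k1=(4.326), k2=(4.340), k3=(4.340), k4=(4.354); state += dt/6·(k1+2k2+2k3+k4)
t=0.020: state=(4.487)
t=0.040: state=(4.574)
t=0.060: state=(4.662)
continuing one RK4 step at a time; state shown every 10 steps (Δt=0.2):
t=0.200: state=(5.287)
t=0.400: state=(6.189)
t=0.600: state=(7.058)
t=0.800: state=(7.855)
t=1.000: state=(8.552)
t=1.200: state=(9.138)
t=1.400: state=(9.614)
t=1.600: state=(9.990)
t=1.800: state=(10.280)
t=2.000: state=(10.500)
t=2.200: state=(10.665)
t=2.400: state=(10.787)
t=2.600: state=(10.877)
t=2.800: state=(10.943)
t=3.000: state=(10.992)
t=3.200: state=(11.027)
t=3.400: state=(11.052)
t=3.600: state=(11.071)
t=3.780: state=(11.083)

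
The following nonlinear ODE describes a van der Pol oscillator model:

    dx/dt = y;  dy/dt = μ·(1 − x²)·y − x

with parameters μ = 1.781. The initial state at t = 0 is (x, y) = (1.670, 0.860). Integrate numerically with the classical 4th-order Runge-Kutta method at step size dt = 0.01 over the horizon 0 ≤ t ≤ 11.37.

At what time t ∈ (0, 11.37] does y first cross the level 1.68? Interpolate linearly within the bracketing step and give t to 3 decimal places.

t=0.000: state=(1.670, 0.860)
step 1 (dt=0.01): k1=(0.860, -4.410), k2=(0.838, -4.365), k3=(0.838, -4.366), k4=(0.816, -4.320); state += dt/6·(k1+2k2+2k3+k4)
t=0.010: state=(1.678, 0.816)
t=0.020: state=(1.686, 0.774)
t=0.030: state=(1.694, 0.732)
continuing one RK4 step at a time; state shown every 50 steps (Δt=0.5):
t=0.500: state=(1.742, -0.261)
t=1.000: state=(1.546, -0.490)
t=1.500: state=(1.254, -0.693)
t=2.000: state=(0.812, -1.153)
t=2.500: state=(-0.060, -2.606)
t=3.000: state=(-1.640, -2.376)
t=3.500: state=(-2.011, 0.137)
t=4.000: state=(-1.862, 0.380)
t=4.500: state=(-1.650, 0.471)
t=5.000: state=(-1.383, 0.612)
t=5.500: state=(-1.011, 0.922)
t=5.940: state=(-0.469, 1.672)
next step: t=5.950: state=(-0.453, 1.700) — y has crossed 1.68
linear interpolation between t=5.940 (1.67212) and t=5.950 (1.70038) → t≈5.943

t = 5.943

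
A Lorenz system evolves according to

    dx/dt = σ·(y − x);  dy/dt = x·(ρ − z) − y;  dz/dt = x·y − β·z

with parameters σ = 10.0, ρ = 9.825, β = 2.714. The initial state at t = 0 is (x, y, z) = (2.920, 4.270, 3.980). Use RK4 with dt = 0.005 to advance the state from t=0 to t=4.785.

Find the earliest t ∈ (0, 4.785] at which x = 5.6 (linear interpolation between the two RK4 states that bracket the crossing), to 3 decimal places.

t=0.000: state=(2.920, 4.270, 3.980)
step 1 (dt=0.005): k1=(13.500, 12.797, 1.667), k2=(13.482, 12.950, 1.894), k3=(13.487, 12.948, 1.893), k4=(13.473, 13.099, 2.122); state += dt/6·(k1+2k2+2k3+k4)
t=0.005: state=(2.987, 4.335, 3.989)
t=0.010: state=(3.055, 4.401, 4.001)
t=0.015: state=(3.122, 4.469, 4.015)
t=0.185: state=(5.599, 7.111, 6.155)
next step: t=0.190: state=(5.674, 7.177, 6.272) — x has crossed 5.6
linear interpolation between t=0.185 (5.59856) and t=0.190 (5.67393) → t≈0.185

t = 0.185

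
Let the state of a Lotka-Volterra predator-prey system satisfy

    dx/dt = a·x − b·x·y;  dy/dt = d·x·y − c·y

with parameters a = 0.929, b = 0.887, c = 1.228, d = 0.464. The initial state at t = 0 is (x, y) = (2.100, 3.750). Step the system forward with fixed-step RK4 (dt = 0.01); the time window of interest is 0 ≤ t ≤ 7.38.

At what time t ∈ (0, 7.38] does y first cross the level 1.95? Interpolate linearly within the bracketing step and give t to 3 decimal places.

t = 0.859

t=0.000: state=(2.100, 3.750)
step 1 (dt=0.01): k1=(-5.034, -0.951), k2=(-4.965, -0.994), k3=(-4.966, -0.993), k4=(-4.897, -1.035); state += dt/6·(k1+2k2+2k3+k4)
t=0.010: state=(2.050, 3.740)
t=0.020: state=(2.002, 3.729)
t=0.030: state=(1.955, 3.718)
continuing one RK4 step at a time; state shown every 25 steps (Δt=0.25):
t=0.250: state=(1.203, 3.320)
t=0.500: state=(0.775, 2.731)
t=0.750: state=(0.569, 2.169)
t=0.850: state=(0.519, 1.967)
next step: t=0.860: state=(0.515, 1.948) — y has crossed 1.95
linear interpolation between t=0.850 (1.96716) and t=0.860 (1.94782) → t≈0.859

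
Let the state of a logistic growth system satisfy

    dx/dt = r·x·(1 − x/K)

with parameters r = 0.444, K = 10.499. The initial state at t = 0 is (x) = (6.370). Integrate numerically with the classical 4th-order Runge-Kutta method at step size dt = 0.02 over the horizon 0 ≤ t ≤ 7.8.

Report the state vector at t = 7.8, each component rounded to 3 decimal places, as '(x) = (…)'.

(x) = (10.290)

t=0.000: state=(6.370)
step 1 (dt=0.02): k1=(1.112), k2=(1.111), k3=(1.111), k4=(1.110); state += dt/6·(k1+2k2+2k3+k4)
t=0.020: state=(6.392)
t=0.040: state=(6.414)
t=0.060: state=(6.437)
continuing one RK4 step at a time; state shown every 25 steps (Δt=0.5):
t=0.500: state=(6.911)
t=1.000: state=(7.416)
t=1.500: state=(7.876)
t=2.000: state=(8.288)
t=2.500: state=(8.651)
t=3.000: state=(8.965)
t=3.500: state=(9.234)
t=4.000: state=(9.461)
t=4.500: state=(9.651)
t=5.000: state=(9.808)
t=5.500: state=(9.939)
t=6.000: state=(10.045)
t=6.500: state=(10.133)
t=7.000: state=(10.203)
t=7.500: state=(10.261)
t=7.800: state=(10.290)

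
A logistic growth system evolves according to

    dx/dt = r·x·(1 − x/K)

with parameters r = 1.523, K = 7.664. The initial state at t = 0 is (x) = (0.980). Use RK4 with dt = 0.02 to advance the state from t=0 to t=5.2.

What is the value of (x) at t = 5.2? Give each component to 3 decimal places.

(x) = (7.645)

t=0.000: state=(0.980)
step 1 (dt=0.02): k1=(1.302), k2=(1.316), k3=(1.317), k4=(1.331); state += dt/6·(k1+2k2+2k3+k4)
t=0.020: state=(1.006)
t=0.040: state=(1.033)
t=0.060: state=(1.061)
continuing one RK4 step at a time; state shown every 10 steps (Δt=0.2):
t=0.200: state=(1.271)
t=0.400: state=(1.628)
t=0.600: state=(2.052)
t=0.800: state=(2.540)
t=1.000: state=(3.081)
t=1.200: state=(3.655)
t=1.400: state=(4.237)
t=1.600: state=(4.801)
t=1.800: state=(5.323)
t=2.000: state=(5.787)
t=2.200: state=(6.185)
t=2.400: state=(6.515)
t=2.600: state=(6.782)
t=2.800: state=(6.993)
t=3.000: state=(7.158)
t=3.200: state=(7.284)
t=3.400: state=(7.380)
t=3.600: state=(7.453)
t=3.800: state=(7.507)
t=4.000: state=(7.548)
t=4.200: state=(7.578)
t=4.400: state=(7.600)
t=4.600: state=(7.617)
t=4.800: state=(7.629)
t=5.000: state=(7.638)
t=5.200: state=(7.645)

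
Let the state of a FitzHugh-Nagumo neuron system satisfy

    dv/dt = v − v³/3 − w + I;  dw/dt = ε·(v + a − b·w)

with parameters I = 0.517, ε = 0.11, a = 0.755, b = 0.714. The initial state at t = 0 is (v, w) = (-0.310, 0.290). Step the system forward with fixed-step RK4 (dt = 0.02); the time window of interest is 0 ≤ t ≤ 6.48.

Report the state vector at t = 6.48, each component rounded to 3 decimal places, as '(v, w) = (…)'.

(v, w) = (-1.406, -0.022)

t=0.000: state=(-0.310, 0.290)
step 1 (dt=0.02): k1=(-0.073, 0.026), k2=(-0.074, 0.026), k3=(-0.074, 0.026), k4=(-0.075, 0.026); state += dt/6·(k1+2k2+2k3+k4)
t=0.020: state=(-0.311, 0.291)
t=0.040: state=(-0.313, 0.291)
t=0.060: state=(-0.315, 0.292)
continuing one RK4 step at a time; state shown every 25 steps (Δt=0.5):
t=0.500: state=(-0.360, 0.302)
t=1.000: state=(-0.442, 0.309)
t=1.500: state=(-0.569, 0.311)
t=2.000: state=(-0.743, 0.305)
t=2.500: state=(-0.954, 0.288)
t=3.000: state=(-1.162, 0.260)
t=3.500: state=(-1.324, 0.224)
t=4.000: state=(-1.420, 0.181)
t=4.500: state=(-1.461, 0.137)
t=5.000: state=(-1.468, 0.094)
t=5.500: state=(-1.455, 0.052)
t=6.000: state=(-1.433, 0.013)
t=6.480: state=(-1.406, -0.022)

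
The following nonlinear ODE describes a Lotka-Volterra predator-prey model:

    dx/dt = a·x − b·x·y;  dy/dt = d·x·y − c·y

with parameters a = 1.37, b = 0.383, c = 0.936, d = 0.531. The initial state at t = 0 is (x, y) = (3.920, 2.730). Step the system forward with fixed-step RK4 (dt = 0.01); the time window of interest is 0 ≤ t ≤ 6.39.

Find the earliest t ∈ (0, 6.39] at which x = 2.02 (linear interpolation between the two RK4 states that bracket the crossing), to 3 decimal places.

t=0.000: state=(3.920, 2.730)
step 1 (dt=0.01): k1=(1.272, 3.127), k2=(1.250, 3.154), k3=(1.250, 3.154), k4=(1.228, 3.182); state += dt/6·(k1+2k2+2k3+k4)
t=0.010: state=(3.933, 2.762)
t=0.020: state=(3.945, 2.794)
t=0.030: state=(3.956, 2.826)
continuing one RK4 step at a time; state shown every 25 steps (Δt=0.25):
t=0.250: state=(4.072, 3.687)
t=0.500: state=(3.800, 4.945)
t=0.750: state=(3.131, 6.220)
t=1.000: state=(2.323, 7.068)
t=1.100: state=(2.025, 7.224)
next step: t=1.110: state=(1.997, 7.233) — x has crossed 2.02
linear interpolation between t=1.100 (2.02548) and t=1.110 (1.99735) → t≈1.102

t = 1.102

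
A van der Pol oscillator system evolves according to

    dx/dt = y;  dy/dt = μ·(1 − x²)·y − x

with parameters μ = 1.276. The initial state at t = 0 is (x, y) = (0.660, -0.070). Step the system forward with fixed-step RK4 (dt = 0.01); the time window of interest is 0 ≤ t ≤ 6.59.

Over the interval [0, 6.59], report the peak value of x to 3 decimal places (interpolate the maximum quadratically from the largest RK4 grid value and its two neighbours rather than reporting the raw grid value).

max x = 2.004

t=0.000: state=(0.660, -0.070)
step 1 (dt=0.01): k1=(-0.070, -0.710), k2=(-0.074, -0.713), k3=(-0.074, -0.713), k4=(-0.077, -0.715); state += dt/6·(k1+2k2+2k3+k4)
t=0.010: state=(0.659, -0.077)
t=0.020: state=(0.658, -0.084)
t=0.030: state=(0.658, -0.092)
continuing one RK4 step at a time; state shown every 25 steps (Δt=0.25):
t=0.250: state=(0.619, -0.262)
t=0.500: state=(0.527, -0.485)
t=0.750: state=(0.373, -0.755)
t=1.000: state=(0.143, -1.094)
t=1.250: state=(-0.180, -1.500)
t=1.500: state=(-0.603, -1.853)
t=1.750: state=(-1.074, -1.810)
t=2.000: state=(-1.458, -1.189)
t=2.250: state=(-1.657, -0.432)
t=2.500: state=(-1.696, 0.078)
t=2.750: state=(-1.637, 0.364)
t=3.000: state=(-1.523, 0.541)
t=3.250: state=(-1.369, 0.689)
t=3.500: state=(-1.177, 0.855)
t=3.750: state=(-0.936, 1.083)
t=4.000: state=(-0.625, 1.432)
t=4.250: state=(-0.204, 1.976)
t=4.500: state=(0.377, 2.673)
t=4.750: state=(1.093, 2.871)
t=5.000: state=(1.695, 1.768)
t=5.250: state=(1.966, 0.491)
t=5.500: state=(1.999, -0.131)
t=5.750: state=(1.931, -0.376)
t=6.000: state=(1.821, -0.492)
t=6.250: state=(1.687, -0.577)
t=6.500: state=(1.532, -0.665)
t=6.590: state=(1.471, -0.701)
largest grid value and its neighbours: x(5.410)=2.00370, x(5.420)=2.00389, x(5.430)=2.00388
parabola through these three points peaks at t≈5.424 with x≈2.00391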